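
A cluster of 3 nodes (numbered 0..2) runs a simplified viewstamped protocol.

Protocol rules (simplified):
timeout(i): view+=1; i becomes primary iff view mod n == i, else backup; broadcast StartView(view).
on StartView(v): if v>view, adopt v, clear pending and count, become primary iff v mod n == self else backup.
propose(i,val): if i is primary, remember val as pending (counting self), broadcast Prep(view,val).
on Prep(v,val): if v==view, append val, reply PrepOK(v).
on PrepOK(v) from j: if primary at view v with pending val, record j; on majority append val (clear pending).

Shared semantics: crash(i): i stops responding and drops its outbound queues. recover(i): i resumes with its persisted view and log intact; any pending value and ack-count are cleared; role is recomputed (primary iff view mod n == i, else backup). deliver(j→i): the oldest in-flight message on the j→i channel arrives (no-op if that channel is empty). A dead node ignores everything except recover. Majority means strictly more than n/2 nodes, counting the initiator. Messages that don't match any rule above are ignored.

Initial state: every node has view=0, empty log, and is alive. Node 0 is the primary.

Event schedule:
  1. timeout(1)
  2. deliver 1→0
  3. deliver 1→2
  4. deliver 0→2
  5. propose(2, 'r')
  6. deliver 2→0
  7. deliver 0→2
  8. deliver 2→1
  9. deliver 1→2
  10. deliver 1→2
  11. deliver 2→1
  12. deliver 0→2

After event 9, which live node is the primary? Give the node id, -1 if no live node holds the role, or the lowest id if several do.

e1 timeout(1): 1[prim,v=1,-]
e2 deliver 1→0: 0[back,v=1,-]
e3 deliver 1→2: 2[back,v=1,-]
e4 deliver 0→2: ·
e5 propose(2,'r'): ·
e6 deliver 2→0: ·
e7 deliver 0→2: ·
e8 deliver 2→1: ·
e9 deliver 1→2: ·

1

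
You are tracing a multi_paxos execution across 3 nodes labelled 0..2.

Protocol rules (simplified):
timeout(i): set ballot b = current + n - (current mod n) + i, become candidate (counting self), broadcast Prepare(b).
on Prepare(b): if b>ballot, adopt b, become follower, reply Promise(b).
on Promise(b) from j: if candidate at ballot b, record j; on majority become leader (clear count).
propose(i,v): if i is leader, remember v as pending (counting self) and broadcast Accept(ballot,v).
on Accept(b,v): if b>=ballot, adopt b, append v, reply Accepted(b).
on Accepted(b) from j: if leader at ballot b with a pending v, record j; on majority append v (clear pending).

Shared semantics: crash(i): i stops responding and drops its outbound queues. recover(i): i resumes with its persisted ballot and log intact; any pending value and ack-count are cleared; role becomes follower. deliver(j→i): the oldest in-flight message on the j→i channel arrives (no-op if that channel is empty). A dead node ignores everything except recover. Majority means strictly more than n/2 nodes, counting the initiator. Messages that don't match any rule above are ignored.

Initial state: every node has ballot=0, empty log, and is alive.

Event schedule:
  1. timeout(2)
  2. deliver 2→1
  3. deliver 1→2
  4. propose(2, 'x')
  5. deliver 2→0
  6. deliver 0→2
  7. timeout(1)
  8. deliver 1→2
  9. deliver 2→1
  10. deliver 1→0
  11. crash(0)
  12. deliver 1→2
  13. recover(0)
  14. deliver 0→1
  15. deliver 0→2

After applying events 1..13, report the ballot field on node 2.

7

1. timeout(2):  <2:cand b5 ->
2. deliver 2→1:  <1:foll b5 ->
3. deliver 1→2:  <2:lead b5 ->
4. propose(2,'x'):  nop
5. deliver 2→0:  <0:foll b5 ->
6. deliver 0→2:  nop
7. timeout(1):  <1:cand b7 ->
8. deliver 1→2:  <2:foll b7 ->
9. deliver 2→1:  nop
10. deliver 1→0:  <0:foll b7 ->
11. crash(0):  <0:✗foll b7 ->
12. deliver 1→2:  nop
13. recover(0):  <0:foll b7 ->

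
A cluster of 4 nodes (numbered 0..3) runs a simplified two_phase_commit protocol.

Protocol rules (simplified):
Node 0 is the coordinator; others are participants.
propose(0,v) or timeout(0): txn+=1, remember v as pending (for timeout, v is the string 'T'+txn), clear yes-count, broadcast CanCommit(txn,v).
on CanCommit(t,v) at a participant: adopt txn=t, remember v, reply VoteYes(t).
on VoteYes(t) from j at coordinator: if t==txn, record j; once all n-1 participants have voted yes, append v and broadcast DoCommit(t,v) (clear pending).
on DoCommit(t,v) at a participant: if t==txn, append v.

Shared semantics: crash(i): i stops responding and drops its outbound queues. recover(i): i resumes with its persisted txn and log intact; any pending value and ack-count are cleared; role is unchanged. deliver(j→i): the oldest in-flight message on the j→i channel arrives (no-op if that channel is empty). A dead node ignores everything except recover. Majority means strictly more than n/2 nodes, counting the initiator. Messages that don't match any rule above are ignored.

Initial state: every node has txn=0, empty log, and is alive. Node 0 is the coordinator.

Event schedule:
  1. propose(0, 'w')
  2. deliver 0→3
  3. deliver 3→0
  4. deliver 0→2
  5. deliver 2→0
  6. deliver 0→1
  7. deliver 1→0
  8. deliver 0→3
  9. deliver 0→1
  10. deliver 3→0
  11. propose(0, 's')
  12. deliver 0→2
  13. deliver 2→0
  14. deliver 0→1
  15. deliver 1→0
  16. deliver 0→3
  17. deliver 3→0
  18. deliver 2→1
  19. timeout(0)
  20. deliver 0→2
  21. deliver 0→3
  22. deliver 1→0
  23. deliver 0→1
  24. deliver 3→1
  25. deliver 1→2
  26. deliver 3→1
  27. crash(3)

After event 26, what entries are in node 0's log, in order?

w

1. propose(0,'w'):  <0:coor t1 ->
2. deliver 0→3:  <3:part t1 ->
3. deliver 3→0:  nop
4. deliver 0→2:  <2:part t1 ->
5. deliver 2→0:  nop
6. deliver 0→1:  <1:part t1 ->
7. deliver 1→0:  <0:coor t1 w>
8. deliver 0→3:  <3:part t1 w>
9. deliver 0→1:  <1:part t1 w>
10. deliver 3→0:  nop
11. propose(0,'s'):  <0:coor t2 w>
12. deliver 0→2:  <2:part t1 w>
13. deliver 2→0:  nop
14. deliver 0→1:  <1:part t2 w>
15. deliver 1→0:  nop
16. deliver 0→3:  <3:part t2 w>
17. deliver 3→0:  nop
18. deliver 2→1:  nop
19. timeout(0):  <0:coor t3 w>
20. deliver 0→2:  <2:part t2 w>
21. deliver 0→3:  <3:part t3 w>
22. deliver 1→0:  nop
23. deliver 0→1:  <1:part t3 w>
24. deliver 3→1:  nop
25. deliver 1→2:  nop
26. deliver 3→1:  nop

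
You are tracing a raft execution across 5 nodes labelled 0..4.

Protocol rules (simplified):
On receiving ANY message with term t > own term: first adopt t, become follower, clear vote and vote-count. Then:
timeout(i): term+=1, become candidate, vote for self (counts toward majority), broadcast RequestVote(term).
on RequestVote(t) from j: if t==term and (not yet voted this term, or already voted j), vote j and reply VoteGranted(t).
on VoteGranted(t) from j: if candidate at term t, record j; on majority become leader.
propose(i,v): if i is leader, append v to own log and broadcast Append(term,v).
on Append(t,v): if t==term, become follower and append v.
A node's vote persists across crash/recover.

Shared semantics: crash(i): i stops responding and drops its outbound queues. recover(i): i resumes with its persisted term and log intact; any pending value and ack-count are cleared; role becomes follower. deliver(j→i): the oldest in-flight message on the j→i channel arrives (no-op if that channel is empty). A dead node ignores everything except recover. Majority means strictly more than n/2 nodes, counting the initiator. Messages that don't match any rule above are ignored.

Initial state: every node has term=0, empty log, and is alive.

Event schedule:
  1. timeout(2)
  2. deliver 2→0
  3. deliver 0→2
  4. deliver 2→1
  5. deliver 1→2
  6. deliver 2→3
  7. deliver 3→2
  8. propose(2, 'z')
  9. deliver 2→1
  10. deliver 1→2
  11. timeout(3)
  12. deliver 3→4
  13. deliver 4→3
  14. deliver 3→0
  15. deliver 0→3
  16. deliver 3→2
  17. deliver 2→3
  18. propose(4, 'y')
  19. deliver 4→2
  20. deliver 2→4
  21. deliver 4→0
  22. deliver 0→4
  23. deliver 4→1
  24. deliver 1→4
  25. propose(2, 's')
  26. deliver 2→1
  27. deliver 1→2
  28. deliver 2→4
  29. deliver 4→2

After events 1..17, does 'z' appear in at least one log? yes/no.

yes

e1 timeout(2): 2[cand,t=1,-]
e2 deliver 2→0: 0[foll,t=1,-]
e3 deliver 0→2: ·
e4 deliver 2→1: 1[foll,t=1,-]
e5 deliver 1→2: 2[lead,t=1,-]
e6 deliver 2→3: 3[foll,t=1,-]
e7 deliver 3→2: ·
e8 propose(2,'z'): 2[lead,t=1,z]
e9 deliver 2→1: 1[foll,t=1,z]
e10 deliver 1→2: ·
e11 timeout(3): 3[cand,t=2,-]
e12 deliver 3→4: 4[foll,t=2,-]
e13 deliver 4→3: ·
e14 deliver 3→0: 0[foll,t=2,-]
e15 deliver 0→3: 3[lead,t=2,-]
e16 deliver 3→2: 2[foll,t=2,z]
e17 deliver 2→3: ·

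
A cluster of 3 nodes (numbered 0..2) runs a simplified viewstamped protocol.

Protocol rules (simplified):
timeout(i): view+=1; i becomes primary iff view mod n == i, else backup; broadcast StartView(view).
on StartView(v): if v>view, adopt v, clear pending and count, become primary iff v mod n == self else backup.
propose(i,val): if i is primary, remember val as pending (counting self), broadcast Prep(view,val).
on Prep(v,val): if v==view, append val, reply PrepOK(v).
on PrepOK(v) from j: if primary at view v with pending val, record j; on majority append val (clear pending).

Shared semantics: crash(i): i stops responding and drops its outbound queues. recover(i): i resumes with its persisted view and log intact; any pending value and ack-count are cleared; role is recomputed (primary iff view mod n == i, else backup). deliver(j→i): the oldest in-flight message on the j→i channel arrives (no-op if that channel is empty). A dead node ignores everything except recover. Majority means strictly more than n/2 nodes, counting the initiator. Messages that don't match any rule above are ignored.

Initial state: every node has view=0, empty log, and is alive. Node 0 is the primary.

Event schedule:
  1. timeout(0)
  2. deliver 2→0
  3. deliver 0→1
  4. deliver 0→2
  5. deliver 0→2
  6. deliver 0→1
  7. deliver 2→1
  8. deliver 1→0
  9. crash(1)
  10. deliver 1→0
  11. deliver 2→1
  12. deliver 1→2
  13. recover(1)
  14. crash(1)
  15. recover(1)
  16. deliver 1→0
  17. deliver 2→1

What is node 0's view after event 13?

[1] timeout(0) → N0(back v1 [-])
[2] deliver 2→0 → ∅
[3] deliver 0→1 → N1(prim v1 [-])
[4] deliver 0→2 → N2(back v1 [-])
[5] deliver 0→2 → ∅
[6] deliver 0→1 → ∅
[7] deliver 2→1 → ∅
[8] deliver 1→0 → ∅
[9] crash(1) → N1(✗prim v1 [-])
[10] deliver 1→0 → ∅
[11] deliver 2→1 → ∅
[12] deliver 1→2 → ∅
[13] recover(1) → N1(prim v1 [-])

1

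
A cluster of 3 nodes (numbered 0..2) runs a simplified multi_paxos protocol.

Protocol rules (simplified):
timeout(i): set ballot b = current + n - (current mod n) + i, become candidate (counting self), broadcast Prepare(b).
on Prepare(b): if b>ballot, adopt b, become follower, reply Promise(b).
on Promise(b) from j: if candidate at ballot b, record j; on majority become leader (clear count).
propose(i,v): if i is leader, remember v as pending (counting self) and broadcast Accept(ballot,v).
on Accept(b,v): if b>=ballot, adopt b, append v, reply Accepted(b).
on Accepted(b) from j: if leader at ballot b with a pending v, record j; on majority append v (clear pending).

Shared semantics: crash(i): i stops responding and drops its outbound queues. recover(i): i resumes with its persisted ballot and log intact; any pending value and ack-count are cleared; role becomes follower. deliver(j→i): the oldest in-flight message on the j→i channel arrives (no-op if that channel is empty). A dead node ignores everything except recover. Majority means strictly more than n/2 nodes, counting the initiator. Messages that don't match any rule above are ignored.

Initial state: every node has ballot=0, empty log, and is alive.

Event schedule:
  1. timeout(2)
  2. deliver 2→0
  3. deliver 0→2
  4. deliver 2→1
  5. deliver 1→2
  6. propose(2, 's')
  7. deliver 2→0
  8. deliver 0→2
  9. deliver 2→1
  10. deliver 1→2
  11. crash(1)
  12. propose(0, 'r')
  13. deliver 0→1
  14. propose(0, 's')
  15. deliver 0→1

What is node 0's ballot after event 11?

after 1 — timeout(2): n2:cand/b5/[-]
after 2 — deliver 2→0: n0:foll/b5/[-]
after 3 — deliver 0→2: n2:lead/b5/[-]
after 4 — deliver 2→1: n1:foll/b5/[-]
after 5 — deliver 1→2: ·
after 6 — propose(2,'s'): ·
after 7 — deliver 2→0: n0:foll/b5/[s]
after 8 — deliver 0→2: n2:lead/b5/[s]
after 9 — deliver 2→1: n1:foll/b5/[s]
after 10 — deliver 1→2: ·
after 11 — crash(1): n1:✗foll/b5/[s]

5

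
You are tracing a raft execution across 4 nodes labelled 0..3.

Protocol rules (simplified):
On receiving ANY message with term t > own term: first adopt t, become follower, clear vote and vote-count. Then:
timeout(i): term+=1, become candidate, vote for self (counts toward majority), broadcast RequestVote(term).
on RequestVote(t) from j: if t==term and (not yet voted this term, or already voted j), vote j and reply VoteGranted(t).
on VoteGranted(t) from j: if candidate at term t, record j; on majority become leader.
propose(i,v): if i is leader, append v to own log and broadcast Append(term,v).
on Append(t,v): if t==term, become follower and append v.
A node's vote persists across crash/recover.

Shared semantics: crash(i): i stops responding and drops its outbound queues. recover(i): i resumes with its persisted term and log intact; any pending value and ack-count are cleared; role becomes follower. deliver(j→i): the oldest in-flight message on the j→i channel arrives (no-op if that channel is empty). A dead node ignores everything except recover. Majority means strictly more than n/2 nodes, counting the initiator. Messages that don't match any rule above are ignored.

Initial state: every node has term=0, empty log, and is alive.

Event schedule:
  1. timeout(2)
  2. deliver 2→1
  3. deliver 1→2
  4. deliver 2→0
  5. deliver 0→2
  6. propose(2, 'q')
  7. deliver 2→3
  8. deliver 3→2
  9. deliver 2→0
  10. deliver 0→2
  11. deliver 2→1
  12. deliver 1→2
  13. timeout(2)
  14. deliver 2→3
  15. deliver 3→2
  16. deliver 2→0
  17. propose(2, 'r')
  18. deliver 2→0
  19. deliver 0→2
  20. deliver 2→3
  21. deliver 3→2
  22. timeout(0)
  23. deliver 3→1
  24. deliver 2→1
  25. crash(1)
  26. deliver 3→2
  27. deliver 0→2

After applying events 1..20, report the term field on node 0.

1. timeout(2):  <2:cand t1 ->
2. deliver 2→1:  <1:foll t1 ->
3. deliver 1→2:  nop
4. deliver 2→0:  <0:foll t1 ->
5. deliver 0→2:  <2:lead t1 ->
6. propose(2,'q'):  <2:lead t1 q>
7. deliver 2→3:  <3:foll t1 ->
8. deliver 3→2:  nop
9. deliver 2→0:  <0:foll t1 q>
10. deliver 0→2:  nop
11. deliver 2→1:  <1:foll t1 q>
12. deliver 1→2:  nop
13. timeout(2):  <2:cand t2 q>
14. deliver 2→3:  <3:foll t1 q>
15. deliver 3→2:  nop
16. deliver 2→0:  <0:foll t2 q>
17. propose(2,'r'):  nop
18. deliver 2→0:  nop
19. deliver 0→2:  nop
20. deliver 2→3:  <3:foll t2 q>

2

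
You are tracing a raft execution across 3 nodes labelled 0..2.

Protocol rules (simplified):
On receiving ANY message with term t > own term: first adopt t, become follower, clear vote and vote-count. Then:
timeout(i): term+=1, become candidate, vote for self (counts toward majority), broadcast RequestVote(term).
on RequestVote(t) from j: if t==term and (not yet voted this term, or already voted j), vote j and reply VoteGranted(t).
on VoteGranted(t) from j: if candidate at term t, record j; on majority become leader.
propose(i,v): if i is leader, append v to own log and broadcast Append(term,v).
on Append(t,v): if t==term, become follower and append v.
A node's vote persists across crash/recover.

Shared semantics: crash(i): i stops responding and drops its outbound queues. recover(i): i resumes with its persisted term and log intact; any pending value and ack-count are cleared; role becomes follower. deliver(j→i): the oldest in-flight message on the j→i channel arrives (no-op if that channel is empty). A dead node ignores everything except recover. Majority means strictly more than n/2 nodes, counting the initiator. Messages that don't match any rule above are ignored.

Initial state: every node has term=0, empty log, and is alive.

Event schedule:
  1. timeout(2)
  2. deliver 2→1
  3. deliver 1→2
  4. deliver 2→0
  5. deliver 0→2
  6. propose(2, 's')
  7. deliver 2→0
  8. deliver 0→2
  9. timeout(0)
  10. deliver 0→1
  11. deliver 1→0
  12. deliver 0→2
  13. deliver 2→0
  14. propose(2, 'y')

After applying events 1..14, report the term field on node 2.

after 1 — timeout(2): n2:cand/t1/[-]
after 2 — deliver 2→1: n1:foll/t1/[-]
after 3 — deliver 1→2: n2:lead/t1/[-]
after 4 — deliver 2→0: n0:foll/t1/[-]
after 5 — deliver 0→2: ·
after 6 — propose(2,'s'): n2:lead/t1/[s]
after 7 — deliver 2→0: n0:foll/t1/[s]
after 8 — deliver 0→2: ·
after 9 — timeout(0): n0:cand/t2/[s]
after 10 — deliver 0→1: n1:foll/t2/[-]
after 11 — deliver 1→0: n0:lead/t2/[s]
after 12 — deliver 0→2: n2:foll/t2/[s]
after 13 — deliver 2→0: ·
after 14 — propose(2,'y'): ·

2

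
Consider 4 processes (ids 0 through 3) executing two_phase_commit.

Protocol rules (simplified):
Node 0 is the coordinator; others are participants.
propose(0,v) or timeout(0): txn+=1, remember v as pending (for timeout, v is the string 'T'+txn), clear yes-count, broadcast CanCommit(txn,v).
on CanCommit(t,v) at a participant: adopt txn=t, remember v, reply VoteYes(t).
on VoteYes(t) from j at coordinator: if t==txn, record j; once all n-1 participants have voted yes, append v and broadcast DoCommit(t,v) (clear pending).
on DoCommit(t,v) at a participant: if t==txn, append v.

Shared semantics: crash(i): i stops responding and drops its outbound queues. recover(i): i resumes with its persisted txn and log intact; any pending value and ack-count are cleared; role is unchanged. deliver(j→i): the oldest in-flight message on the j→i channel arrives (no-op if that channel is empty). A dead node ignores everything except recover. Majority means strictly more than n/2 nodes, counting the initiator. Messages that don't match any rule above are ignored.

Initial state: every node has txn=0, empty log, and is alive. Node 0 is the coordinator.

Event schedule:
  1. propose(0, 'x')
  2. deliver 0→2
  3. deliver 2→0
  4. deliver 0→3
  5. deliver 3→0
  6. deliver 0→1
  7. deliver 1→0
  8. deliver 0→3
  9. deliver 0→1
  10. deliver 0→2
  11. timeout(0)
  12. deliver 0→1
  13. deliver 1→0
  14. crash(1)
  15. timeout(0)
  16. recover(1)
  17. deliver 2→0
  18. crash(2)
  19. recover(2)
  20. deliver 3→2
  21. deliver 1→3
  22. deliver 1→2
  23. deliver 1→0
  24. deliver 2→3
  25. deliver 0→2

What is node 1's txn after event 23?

2

1. propose(0,'x'):  <0:coor t1 ->
2. deliver 0→2:  <2:part t1 ->
3. deliver 2→0:  nop
4. deliver 0→3:  <3:part t1 ->
5. deliver 3→0:  nop
6. deliver 0→1:  <1:part t1 ->
7. deliver 1→0:  <0:coor t1 x>
8. deliver 0→3:  <3:part t1 x>
9. deliver 0→1:  <1:part t1 x>
10. deliver 0→2:  <2:part t1 x>
11. timeout(0):  <0:coor t2 x>
12. deliver 0→1:  <1:part t2 x>
13. deliver 1→0:  nop
14. crash(1):  <1:✗part t2 x>
15. timeout(0):  <0:coor t3 x>
16. recover(1):  <1:part t2 x>
17. deliver 2→0:  nop
18. crash(2):  <2:✗part t1 x>
19. recover(2):  <2:part t1 x>
20. deliver 3→2:  nop
21. deliver 1→3:  nop
22. deliver 1→2:  nop
23. deliver 1→0:  nop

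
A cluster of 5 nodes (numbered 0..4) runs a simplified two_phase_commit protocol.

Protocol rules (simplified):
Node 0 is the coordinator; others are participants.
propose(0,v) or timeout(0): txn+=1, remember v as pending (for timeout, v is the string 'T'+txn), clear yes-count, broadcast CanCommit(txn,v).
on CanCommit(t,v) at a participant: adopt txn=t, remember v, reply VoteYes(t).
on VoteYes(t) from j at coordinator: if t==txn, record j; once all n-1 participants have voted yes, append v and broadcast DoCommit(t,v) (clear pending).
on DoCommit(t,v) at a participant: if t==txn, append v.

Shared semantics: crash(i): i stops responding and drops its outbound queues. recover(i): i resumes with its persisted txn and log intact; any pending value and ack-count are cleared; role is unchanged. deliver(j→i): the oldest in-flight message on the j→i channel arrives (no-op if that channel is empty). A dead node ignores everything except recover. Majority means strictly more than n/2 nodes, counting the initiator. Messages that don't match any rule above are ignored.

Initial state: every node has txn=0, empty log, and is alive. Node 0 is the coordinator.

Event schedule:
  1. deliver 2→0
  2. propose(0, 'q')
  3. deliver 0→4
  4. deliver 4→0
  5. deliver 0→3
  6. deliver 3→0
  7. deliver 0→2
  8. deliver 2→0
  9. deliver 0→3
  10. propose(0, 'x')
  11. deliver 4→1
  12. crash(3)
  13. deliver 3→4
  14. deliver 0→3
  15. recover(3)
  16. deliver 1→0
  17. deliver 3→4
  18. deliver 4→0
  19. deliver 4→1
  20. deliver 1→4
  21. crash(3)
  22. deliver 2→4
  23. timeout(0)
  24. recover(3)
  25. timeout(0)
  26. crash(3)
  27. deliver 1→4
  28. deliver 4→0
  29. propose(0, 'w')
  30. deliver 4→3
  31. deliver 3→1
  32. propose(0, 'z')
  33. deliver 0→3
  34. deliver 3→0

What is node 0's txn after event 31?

5

1. deliver 2→0:  nop
2. propose(0,'q'):  <0:coor t1 ->
3. deliver 0→4:  <4:part t1 ->
4. deliver 4→0:  nop
5. deliver 0→3:  <3:part t1 ->
6. deliver 3→0:  nop
7. deliver 0→2:  <2:part t1 ->
8. deliver 2→0:  nop
9. deliver 0→3:  nop
10. propose(0,'x'):  <0:coor t2 ->
11. deliver 4→1:  nop
12. crash(3):  <3:✗part t1 ->
13. deliver 3→4:  nop
14. deliver 0→3:  nop
15. recover(3):  <3:part t1 ->
16. deliver 1→0:  nop
17. deliver 3→4:  nop
18. deliver 4→0:  nop
19. deliver 4→1:  nop
20. deliver 1→4:  nop
21. crash(3):  <3:✗part t1 ->
22. deliver 2→4:  nop
23. timeout(0):  <0:coor t3 ->
24. recover(3):  <3:part t1 ->
25. timeout(0):  <0:coor t4 ->
26. crash(3):  <3:✗part t1 ->
27. deliver 1→4:  nop
28. deliver 4→0:  nop
29. propose(0,'w'):  <0:coor t5 ->
30. deliver 4→3:  nop
31. deliver 3→1:  nop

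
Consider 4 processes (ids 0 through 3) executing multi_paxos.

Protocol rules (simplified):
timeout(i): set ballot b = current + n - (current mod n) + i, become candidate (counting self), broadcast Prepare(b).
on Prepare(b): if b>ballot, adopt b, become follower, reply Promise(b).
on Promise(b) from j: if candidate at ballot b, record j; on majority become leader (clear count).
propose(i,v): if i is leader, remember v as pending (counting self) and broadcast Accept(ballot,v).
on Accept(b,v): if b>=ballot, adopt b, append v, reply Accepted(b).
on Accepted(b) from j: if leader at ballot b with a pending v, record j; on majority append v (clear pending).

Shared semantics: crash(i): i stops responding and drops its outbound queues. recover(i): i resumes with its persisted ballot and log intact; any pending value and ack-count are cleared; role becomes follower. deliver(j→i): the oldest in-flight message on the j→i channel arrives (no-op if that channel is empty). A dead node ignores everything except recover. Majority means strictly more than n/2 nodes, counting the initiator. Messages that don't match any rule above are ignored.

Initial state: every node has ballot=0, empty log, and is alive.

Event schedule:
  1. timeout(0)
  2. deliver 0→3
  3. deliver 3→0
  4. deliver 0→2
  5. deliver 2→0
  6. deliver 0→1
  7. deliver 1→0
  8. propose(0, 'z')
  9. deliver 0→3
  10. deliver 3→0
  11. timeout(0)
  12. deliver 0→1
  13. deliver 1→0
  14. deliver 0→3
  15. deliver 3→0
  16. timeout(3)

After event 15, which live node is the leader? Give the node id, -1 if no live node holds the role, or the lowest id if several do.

-1

1. timeout(0):  <0:cand b4 ->
2. deliver 0→3:  <3:foll b4 ->
3. deliver 3→0:  nop
4. deliver 0→2:  <2:foll b4 ->
5. deliver 2→0:  <0:lead b4 ->
6. deliver 0→1:  <1:foll b4 ->
7. deliver 1→0:  nop
8. propose(0,'z'):  nop
9. deliver 0→3:  <3:foll b4 z>
10. deliver 3→0:  nop
11. timeout(0):  <0:cand b8 ->
12. deliver 0→1:  <1:foll b4 z>
13. deliver 1→0:  nop
14. deliver 0→3:  <3:foll b8 z>
15. deliver 3→0:  nop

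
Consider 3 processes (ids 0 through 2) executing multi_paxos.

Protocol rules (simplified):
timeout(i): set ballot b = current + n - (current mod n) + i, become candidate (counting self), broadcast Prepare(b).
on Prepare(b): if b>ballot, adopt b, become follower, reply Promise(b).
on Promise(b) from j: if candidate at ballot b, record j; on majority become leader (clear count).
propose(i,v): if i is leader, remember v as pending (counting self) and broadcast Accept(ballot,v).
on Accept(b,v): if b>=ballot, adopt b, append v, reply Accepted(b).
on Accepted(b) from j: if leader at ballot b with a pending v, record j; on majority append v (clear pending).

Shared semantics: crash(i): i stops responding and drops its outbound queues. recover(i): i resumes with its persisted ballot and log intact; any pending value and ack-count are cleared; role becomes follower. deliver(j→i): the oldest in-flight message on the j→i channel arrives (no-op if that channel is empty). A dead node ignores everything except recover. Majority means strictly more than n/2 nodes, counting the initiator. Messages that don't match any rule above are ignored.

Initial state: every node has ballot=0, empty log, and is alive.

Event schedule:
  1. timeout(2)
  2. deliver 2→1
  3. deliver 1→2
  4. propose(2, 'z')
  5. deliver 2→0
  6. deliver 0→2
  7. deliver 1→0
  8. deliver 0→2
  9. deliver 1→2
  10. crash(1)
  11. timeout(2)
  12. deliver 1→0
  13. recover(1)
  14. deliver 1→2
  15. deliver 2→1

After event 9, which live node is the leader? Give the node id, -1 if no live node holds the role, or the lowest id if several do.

[1] timeout(2) → N2(cand b5 [-])
[2] deliver 2→1 → N1(foll b5 [-])
[3] deliver 1→2 → N2(lead b5 [-])
[4] propose(2,'z') → ∅
[5] deliver 2→0 → N0(foll b5 [-])
[6] deliver 0→2 → ∅
[7] deliver 1→0 → ∅
[8] deliver 0→2 → ∅
[9] deliver 1→2 → ∅

2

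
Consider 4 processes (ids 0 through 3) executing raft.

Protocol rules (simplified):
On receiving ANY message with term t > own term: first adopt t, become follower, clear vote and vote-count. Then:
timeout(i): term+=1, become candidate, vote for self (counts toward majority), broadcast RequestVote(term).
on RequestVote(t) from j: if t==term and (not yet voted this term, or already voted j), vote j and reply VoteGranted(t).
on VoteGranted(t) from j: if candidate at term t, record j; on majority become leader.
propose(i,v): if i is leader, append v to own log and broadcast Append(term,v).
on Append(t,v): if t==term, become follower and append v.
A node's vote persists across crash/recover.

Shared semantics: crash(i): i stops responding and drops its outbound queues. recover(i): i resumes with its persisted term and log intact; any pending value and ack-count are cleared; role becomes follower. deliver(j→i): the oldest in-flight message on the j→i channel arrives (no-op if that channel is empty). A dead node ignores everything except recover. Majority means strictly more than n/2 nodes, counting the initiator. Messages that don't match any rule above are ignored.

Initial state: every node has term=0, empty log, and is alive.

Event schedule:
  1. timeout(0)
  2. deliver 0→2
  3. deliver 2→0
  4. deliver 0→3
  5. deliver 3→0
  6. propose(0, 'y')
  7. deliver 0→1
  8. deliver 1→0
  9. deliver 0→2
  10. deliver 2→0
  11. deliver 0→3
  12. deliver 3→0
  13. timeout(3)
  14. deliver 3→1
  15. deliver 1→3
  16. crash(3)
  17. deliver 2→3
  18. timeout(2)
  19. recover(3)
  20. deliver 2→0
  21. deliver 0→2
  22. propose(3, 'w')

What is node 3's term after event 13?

2

step 1 timeout(0): 0={cand,t=1,log=-}
step 2 deliver 0→2: 2={foll,t=1,log=-}
step 3 deliver 2→0: —
step 4 deliver 0→3: 3={foll,t=1,log=-}
step 5 deliver 3→0: 0={lead,t=1,log=-}
step 6 propose(0,'y'): 0={lead,t=1,log=y}
step 7 deliver 0→1: 1={foll,t=1,log=-}
step 8 deliver 1→0: —
step 9 deliver 0→2: 2={foll,t=1,log=y}
step 10 deliver 2→0: —
step 11 deliver 0→3: 3={foll,t=1,log=y}
step 12 deliver 3→0: —
step 13 timeout(3): 3={cand,t=2,log=y}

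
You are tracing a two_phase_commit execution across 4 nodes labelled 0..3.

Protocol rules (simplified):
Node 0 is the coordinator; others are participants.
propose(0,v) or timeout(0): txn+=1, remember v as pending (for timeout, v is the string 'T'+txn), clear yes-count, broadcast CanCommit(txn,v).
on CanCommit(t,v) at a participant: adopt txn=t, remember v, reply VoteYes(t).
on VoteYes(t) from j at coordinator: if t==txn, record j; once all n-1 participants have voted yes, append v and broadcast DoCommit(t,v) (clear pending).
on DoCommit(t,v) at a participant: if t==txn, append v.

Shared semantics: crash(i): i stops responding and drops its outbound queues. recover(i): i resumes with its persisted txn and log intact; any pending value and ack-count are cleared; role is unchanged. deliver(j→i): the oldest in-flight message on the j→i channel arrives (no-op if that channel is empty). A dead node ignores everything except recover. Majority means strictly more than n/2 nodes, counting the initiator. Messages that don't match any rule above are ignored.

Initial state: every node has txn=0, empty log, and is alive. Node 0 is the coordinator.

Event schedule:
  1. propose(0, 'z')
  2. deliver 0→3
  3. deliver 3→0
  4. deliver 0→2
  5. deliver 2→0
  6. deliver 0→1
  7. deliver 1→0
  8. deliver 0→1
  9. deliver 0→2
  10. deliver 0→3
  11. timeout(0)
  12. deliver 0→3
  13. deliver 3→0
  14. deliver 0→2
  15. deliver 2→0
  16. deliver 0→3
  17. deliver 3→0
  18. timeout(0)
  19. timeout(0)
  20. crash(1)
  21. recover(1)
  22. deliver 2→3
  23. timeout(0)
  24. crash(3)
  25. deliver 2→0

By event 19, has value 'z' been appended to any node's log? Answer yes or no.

yes

[1] propose(0,'z') → N0(coor t1 [-])
[2] deliver 0→3 → N3(part t1 [-])
[3] deliver 3→0 → ∅
[4] deliver 0→2 → N2(part t1 [-])
[5] deliver 2→0 → ∅
[6] deliver 0→1 → N1(part t1 [-])
[7] deliver 1→0 → N0(coor t1 [z])
[8] deliver 0→1 → N1(part t1 [z])
[9] deliver 0→2 → N2(part t1 [z])
[10] deliver 0→3 → N3(part t1 [z])
[11] timeout(0) → N0(coor t2 [z])
[12] deliver 0→3 → N3(part t2 [z])
[13] deliver 3→0 → ∅
[14] deliver 0→2 → N2(part t2 [z])
[15] deliver 2→0 → ∅
[16] deliver 0→3 → ∅
[17] deliver 3→0 → ∅
[18] timeout(0) → N0(coor t3 [z])
[19] timeout(0) → N0(coor t4 [z])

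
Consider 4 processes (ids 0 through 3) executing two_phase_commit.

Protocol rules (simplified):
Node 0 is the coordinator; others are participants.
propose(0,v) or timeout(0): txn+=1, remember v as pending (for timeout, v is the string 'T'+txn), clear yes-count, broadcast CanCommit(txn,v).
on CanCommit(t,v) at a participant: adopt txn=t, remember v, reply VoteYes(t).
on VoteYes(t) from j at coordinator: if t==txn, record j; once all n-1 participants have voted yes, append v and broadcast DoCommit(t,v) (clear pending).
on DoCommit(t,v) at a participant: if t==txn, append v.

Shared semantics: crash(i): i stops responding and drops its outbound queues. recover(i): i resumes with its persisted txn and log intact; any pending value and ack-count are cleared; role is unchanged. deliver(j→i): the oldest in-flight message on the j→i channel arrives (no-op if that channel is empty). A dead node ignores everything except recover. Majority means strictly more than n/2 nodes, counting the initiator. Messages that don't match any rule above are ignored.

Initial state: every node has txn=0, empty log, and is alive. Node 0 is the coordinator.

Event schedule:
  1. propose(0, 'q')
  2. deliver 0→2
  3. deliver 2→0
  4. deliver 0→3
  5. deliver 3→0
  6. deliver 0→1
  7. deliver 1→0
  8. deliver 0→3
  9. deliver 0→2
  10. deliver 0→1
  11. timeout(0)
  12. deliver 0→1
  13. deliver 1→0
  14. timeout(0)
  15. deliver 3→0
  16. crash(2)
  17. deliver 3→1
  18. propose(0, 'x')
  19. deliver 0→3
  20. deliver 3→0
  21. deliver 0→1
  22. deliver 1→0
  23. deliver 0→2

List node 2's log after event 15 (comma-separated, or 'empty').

q

e1 propose(0,'q'): 0[coor,t=1,-]
e2 deliver 0→2: 2[part,t=1,-]
e3 deliver 2→0: ·
e4 deliver 0→3: 3[part,t=1,-]
e5 deliver 3→0: ·
e6 deliver 0→1: 1[part,t=1,-]
e7 deliver 1→0: 0[coor,t=1,q]
e8 deliver 0→3: 3[part,t=1,q]
e9 deliver 0→2: 2[part,t=1,q]
e10 deliver 0→1: 1[part,t=1,q]
e11 timeout(0): 0[coor,t=2,q]
e12 deliver 0→1: 1[part,t=2,q]
e13 deliver 1→0: ·
e14 timeout(0): 0[coor,t=3,q]
e15 deliver 3→0: ·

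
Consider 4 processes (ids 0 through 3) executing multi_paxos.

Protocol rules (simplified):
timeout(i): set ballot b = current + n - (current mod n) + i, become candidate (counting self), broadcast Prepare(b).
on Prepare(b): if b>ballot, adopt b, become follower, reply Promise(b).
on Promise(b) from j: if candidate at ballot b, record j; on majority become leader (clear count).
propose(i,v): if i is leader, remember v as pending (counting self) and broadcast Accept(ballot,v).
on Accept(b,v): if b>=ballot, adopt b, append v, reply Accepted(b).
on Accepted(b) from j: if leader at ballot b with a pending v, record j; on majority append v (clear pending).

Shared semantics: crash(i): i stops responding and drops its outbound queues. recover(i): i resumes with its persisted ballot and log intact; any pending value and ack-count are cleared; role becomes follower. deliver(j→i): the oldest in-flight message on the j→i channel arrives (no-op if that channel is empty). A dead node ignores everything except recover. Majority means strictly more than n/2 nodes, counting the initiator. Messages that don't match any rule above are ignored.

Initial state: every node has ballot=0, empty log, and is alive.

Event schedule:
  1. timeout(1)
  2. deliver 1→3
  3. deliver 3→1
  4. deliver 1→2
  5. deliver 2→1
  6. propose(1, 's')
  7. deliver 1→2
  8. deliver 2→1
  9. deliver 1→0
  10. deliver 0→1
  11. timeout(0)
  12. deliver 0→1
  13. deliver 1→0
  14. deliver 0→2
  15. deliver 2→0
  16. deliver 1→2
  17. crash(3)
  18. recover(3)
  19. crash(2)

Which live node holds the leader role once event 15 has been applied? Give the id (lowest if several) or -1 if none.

1. timeout(1):  <1:cand b5 ->
2. deliver 1→3:  <3:foll b5 ->
3. deliver 3→1:  nop
4. deliver 1→2:  <2:foll b5 ->
5. deliver 2→1:  <1:lead b5 ->
6. propose(1,'s'):  nop
7. deliver 1→2:  <2:foll b5 s>
8. deliver 2→1:  nop
9. deliver 1→0:  <0:foll b5 ->
10. deliver 0→1:  nop
11. timeout(0):  <0:cand b8 ->
12. deliver 0→1:  <1:foll b8 ->
13. deliver 1→0:  nop
14. deliver 0→2:  <2:foll b8 s>
15. deliver 2→0:  nop

-1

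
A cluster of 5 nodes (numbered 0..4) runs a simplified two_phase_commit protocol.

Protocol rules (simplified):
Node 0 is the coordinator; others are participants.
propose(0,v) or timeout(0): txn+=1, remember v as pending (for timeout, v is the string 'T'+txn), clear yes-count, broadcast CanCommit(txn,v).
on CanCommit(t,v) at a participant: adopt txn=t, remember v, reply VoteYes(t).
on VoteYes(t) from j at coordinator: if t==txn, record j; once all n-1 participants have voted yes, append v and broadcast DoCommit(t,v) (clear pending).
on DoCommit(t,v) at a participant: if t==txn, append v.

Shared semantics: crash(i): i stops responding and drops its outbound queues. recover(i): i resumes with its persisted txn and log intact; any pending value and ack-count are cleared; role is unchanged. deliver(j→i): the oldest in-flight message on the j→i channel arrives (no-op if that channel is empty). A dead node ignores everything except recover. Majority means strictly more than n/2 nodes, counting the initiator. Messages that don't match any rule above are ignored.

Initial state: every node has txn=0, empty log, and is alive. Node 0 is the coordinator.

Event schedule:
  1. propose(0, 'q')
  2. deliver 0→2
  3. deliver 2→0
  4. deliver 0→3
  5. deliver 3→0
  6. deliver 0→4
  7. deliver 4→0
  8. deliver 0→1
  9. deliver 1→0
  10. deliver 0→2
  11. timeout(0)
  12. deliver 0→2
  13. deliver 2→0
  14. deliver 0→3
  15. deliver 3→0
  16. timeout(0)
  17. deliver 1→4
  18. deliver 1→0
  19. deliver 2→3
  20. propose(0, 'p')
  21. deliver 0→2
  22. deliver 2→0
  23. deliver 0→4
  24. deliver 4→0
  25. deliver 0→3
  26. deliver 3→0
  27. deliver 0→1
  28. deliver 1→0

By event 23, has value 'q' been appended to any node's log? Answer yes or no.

yes

after 1 — propose(0,'q'): n0:coor/t1/[-]
after 2 — deliver 0→2: n2:part/t1/[-]
after 3 — deliver 2→0: ·
after 4 — deliver 0→3: n3:part/t1/[-]
after 5 — deliver 3→0: ·
after 6 — deliver 0→4: n4:part/t1/[-]
after 7 — deliver 4→0: ·
after 8 — deliver 0→1: n1:part/t1/[-]
after 9 — deliver 1→0: n0:coor/t1/[q]
after 10 — deliver 0→2: n2:part/t1/[q]
after 11 — timeout(0): n0:coor/t2/[q]
after 12 — deliver 0→2: n2:part/t2/[q]
after 13 — deliver 2→0: ·
after 14 — deliver 0→3: n3:part/t1/[q]
after 15 — deliver 3→0: ·
after 16 — timeout(0): n0:coor/t3/[q]
after 17 — deliver 1→4: ·
after 18 — deliver 1→0: ·
after 19 — deliver 2→3: ·
after 20 — propose(0,'p'): n0:coor/t4/[q]
after 21 — deliver 0→2: n2:part/t3/[q]
after 22 — deliver 2→0: ·
after 23 — deliver 0→4: n4:part/t1/[q]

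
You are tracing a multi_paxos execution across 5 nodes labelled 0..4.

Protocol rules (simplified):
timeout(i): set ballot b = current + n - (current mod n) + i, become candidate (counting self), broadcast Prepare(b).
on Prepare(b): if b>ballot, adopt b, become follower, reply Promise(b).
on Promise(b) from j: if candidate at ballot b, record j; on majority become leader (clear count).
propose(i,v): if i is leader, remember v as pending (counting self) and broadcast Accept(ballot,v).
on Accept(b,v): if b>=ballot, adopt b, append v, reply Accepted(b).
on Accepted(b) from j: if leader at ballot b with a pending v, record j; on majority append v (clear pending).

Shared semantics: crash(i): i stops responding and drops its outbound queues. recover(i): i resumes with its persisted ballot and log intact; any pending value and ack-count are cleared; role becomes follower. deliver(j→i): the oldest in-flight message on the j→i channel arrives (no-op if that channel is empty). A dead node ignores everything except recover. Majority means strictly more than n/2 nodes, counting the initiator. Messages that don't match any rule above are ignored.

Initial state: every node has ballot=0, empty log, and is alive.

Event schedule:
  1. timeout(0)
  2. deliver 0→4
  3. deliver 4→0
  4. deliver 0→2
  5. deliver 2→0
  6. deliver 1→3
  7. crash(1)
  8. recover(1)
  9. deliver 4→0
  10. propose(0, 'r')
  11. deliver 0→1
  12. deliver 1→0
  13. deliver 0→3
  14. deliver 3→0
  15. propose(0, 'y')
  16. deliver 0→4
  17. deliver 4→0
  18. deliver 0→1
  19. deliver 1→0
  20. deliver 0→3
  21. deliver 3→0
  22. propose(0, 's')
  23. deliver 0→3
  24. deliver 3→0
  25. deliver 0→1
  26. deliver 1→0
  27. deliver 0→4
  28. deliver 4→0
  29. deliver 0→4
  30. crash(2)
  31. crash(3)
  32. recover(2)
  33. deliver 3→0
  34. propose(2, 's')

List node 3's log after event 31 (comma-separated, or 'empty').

r,y

after 1 — timeout(0): n0:cand/b5/[-]
after 2 — deliver 0→4: n4:foll/b5/[-]
after 3 — deliver 4→0: ·
after 4 — deliver 0→2: n2:foll/b5/[-]
after 5 — deliver 2→0: n0:lead/b5/[-]
after 6 — deliver 1→3: ·
after 7 — crash(1): n1:✗foll/b0/[-]
after 8 — recover(1): n1:foll/b0/[-]
after 9 — deliver 4→0: ·
after 10 — propose(0,'r'): ·
after 11 — deliver 0→1: n1:foll/b5/[-]
after 12 — deliver 1→0: ·
after 13 — deliver 0→3: n3:foll/b5/[-]
after 14 — deliver 3→0: ·
after 15 — propose(0,'y'): ·
after 16 — deliver 0→4: n4:foll/b5/[r]
after 17 — deliver 4→0: ·
after 18 — deliver 0→1: n1:foll/b5/[r]
after 19 — deliver 1→0: n0:lead/b5/[y]
after 20 — deliver 0→3: n3:foll/b5/[r]
after 21 — deliver 3→0: ·
after 22 — propose(0,'s'): ·
after 23 — deliver 0→3: n3:foll/b5/[r,y]
after 24 — deliver 3→0: ·
after 25 — deliver 0→1: n1:foll/b5/[r,y]
after 26 — deliver 1→0: n0:lead/b5/[y,s]
after 27 — deliver 0→4: n4:foll/b5/[r,y]
after 28 — deliver 4→0: ·
after 29 — deliver 0→4: n4:foll/b5/[r,y,s]
after 30 — crash(2): n2:✗foll/b5/[-]
after 31 — crash(3): n3:✗foll/b5/[r,y]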